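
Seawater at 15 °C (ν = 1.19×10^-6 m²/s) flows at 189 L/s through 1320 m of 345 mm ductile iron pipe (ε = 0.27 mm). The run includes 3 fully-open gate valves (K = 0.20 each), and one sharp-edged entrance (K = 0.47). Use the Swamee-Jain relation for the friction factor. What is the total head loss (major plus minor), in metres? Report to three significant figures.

H_L ≈ 15.6 m

V = 4Q/(πD²) = 2.022 m/s; V²/2g = 0.2083 m
Re = 5.86×10^5, ε/D = 7.83×10^-4 → f = 0.01924 (Swamee-Jain)
Major: h_f = f(L/D)·V²/2g = 0.01924·3826·0.2083 = 15.34 m
Minor: ΣK = 1.07; h_m = ΣK·V²/2g = 0.2229 m
Total H_L = 15.34 + 0.2229 = 15.56 m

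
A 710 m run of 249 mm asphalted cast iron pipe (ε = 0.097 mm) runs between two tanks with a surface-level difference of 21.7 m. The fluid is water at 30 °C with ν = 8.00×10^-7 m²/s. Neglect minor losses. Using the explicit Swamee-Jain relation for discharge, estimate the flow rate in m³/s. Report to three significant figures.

Q ≈ 0.147 m³/s

Swamee-Jain (Type II): Q = -0.965·√(gD⁵h_f/L)·ln[ε/(3.7D) + √(3.17ν²L/(gD³h_f))]
√(gD⁵h_f/L) = √(9.81·0.249⁵·21.7/710) = 0.01694
ε/(3.7D) = 1.05×10^-4; √(3.17ν²L/(gD³h_f)) = 2.09×10^-5
Q = -0.965·0.01694·ln(1.262×10^-4) = 0.1468 m³/s
Check: V = 3.01 m/s, Re = 9.38×10^5, f = 0.01654, h_f = 21.8 m ≈ 21.7 m ✓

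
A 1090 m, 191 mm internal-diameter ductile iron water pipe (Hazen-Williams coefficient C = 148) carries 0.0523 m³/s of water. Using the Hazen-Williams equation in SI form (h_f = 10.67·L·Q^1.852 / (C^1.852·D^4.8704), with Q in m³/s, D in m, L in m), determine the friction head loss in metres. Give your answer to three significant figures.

h_f = 10.67·1090·0.0523^1.852 / (148^1.852·0.191^4.8704) = 14.95 m

h_f ≈ 14.9 m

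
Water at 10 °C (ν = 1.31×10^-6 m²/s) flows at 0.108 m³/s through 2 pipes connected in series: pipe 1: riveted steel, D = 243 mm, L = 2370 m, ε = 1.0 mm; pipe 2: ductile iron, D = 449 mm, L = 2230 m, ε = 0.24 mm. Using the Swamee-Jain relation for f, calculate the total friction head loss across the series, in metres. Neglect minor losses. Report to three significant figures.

H ≈ 80.4 m

Pipe 1: V = 2.329 m/s, Re = 4.32×10^5, ε/D = 0.00412, f = 0.02902, h_1 = f(L/D)V²/2g = 78.22 m
Pipe 2: V = 0.6821 m/s, Re = 2.34×10^5, ε/D = 5.35×10^-4, f = 0.01887, h_2 = f(L/D)V²/2g = 2.222 m
Series → Q common, losses add: H = Σh = 80.45 m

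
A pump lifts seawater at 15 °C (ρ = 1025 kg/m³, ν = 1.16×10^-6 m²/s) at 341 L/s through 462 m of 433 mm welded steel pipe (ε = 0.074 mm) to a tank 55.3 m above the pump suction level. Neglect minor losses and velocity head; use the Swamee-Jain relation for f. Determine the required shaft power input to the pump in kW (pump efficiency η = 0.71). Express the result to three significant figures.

V = 4Q/(πD²) = 2.316 m/s; Re = 8.64×10^5; ε/D = 1.71×10^-4; f = 0.01458
h_f = f(L/D)V²/2g = 4.251 m
Total head H = z + h_f = 55.3 + 4.251 = 59.55 m
P_hyd = ρgQH = 1025·9.81·0.341·59.55 = 204.2 kW
P_shaft = P_hyd/η = 204.2/0.71 = 287.6 kW

P_shaft ≈ 288 kW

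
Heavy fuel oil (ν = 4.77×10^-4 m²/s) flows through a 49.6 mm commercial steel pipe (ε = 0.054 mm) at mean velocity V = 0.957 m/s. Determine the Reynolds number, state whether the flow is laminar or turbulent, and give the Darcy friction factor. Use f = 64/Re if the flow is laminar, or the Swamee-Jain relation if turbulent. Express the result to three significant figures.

Re = VD/ν = 0.9570·0.0496/4.77×10^-4 = 99.5
Re < 2300 → laminar → f = 64/Re = 0.6431

Re ≈ 99.5; laminar; f = 64/Re ≈ 0.643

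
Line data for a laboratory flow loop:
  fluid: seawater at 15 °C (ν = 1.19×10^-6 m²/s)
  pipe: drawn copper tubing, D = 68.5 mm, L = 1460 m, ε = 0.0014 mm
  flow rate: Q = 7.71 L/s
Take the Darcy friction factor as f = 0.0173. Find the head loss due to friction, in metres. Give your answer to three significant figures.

h_f ≈ 82.3 m

V = 4Q/(πD²) = 4·0.00771/(π·0.0685²) = 2.092 m/s
h_f = f(L/D)V²/(2g) = 0.01730·(1460/0.0685)·2.092²/(2·9.81) = 82.26 m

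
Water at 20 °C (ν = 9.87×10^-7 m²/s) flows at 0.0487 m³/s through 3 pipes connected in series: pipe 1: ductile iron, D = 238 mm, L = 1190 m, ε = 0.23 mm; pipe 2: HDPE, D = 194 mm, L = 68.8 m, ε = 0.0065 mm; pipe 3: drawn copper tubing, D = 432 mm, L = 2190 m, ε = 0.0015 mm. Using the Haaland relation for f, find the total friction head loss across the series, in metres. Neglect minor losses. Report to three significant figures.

Pipe 1: V = 1.095 m/s, Re = 2.64×10^5, ε/D = 9.66×10^-4, f = 0.02049, h_1 = f(L/D)V²/2g = 6.258 m
Pipe 2: V = 1.648 m/s, Re = 3.24×10^5, ε/D = 3.35×10^-5, f = 0.01444, h_2 = f(L/D)V²/2g = 0.7086 m
Pipe 3: V = 0.3323 m/s, Re = 1.45×10^5, ε/D = 3.47×10^-6, f = 0.01652, h_3 = f(L/D)V²/2g = 0.4713 m
Series → Q common, losses add: H = Σh = 7.438 m

H ≈ 7.44 m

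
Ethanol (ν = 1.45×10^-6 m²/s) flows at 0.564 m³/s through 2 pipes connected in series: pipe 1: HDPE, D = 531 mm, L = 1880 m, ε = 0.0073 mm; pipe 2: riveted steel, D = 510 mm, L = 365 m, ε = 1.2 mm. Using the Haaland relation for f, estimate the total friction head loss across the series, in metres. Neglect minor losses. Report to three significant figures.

H ≈ 20.9 m

Pipe 1: V = 2.547 m/s, Re = 9.33×10^5, ε/D = 1.37×10^-5, f = 0.01196, h_1 = f(L/D)V²/2g = 14.00 m
Pipe 2: V = 2.761 m/s, Re = 9.71×10^5, ε/D = 0.00235, f = 0.02466, h_2 = f(L/D)V²/2g = 6.858 m
Series → Q common, losses add: H = Σh = 20.86 m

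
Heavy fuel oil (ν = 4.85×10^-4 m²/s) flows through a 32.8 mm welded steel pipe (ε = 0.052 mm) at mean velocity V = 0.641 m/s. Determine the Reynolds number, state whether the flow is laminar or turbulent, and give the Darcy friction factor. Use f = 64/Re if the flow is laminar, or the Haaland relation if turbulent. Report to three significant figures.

Re ≈ 43.4; laminar; f = 64/Re ≈ 1.48

Re = VD/ν = 0.6410·0.0328/4.85×10^-4 = 43.4
Re < 2300 → laminar → f = 64/Re = 1.476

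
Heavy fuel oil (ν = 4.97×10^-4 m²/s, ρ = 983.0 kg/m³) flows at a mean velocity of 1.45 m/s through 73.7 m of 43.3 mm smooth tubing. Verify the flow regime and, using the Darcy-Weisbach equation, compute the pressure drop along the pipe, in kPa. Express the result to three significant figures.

Re = VD/ν = 1.45·0.04330/4.97×10^-4 = 126 → laminar (Re < 2300)
f = 64/Re = 0.5066
h_f = f(L/D)V²/(2g) = 0.5066·(73.7/0.04330)·1.45²/(2·9.81) = 92.41 m
Δp = ρg·h_f = 983.0·9.81·92.41 = 891.1 kPa

Δp ≈ 891 kPa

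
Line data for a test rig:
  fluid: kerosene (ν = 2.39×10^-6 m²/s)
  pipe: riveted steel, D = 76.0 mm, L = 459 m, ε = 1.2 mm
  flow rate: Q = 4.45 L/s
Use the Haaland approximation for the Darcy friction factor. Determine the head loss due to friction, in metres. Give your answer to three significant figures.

V = 4Q/(πD²) = 4·0.00445/(π·0.0760²) = 0.9809 m/s
Re = VD/ν = 0.9809·0.0760/2.39×10^-6 = 3.12×10^4 → turbulent
ε/D = 1.2/76.0 = 0.0158
Haaland: f = 0.04596
h_f = f(L/D)V²/(2g) = 0.04596·(459/0.0760)·0.9809²/(2·9.81) = 13.61 m

h_f ≈ 13.6 m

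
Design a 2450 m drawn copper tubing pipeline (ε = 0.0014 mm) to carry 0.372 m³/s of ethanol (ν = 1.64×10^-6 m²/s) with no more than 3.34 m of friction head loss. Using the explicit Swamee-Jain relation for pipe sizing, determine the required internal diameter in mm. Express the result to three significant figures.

Swamee-Jain (Type III): D = 0.66·[ε^1.25·(LQ²/(gh_f))^4.75 + ν·Q^9.4·(L/(gh_f))^5.2]^0.04
LQ²/(gh_f) = 10.35; L/(gh_f) = 74.77
Term 1 = ε^1.25·(…)^4.75 = 0.00319; Term 2 = ν·Q^9.4·(…)^5.2 = 0.835
D = 0.66·(0.00319 + 0.835)^0.04 = 0.6553 m = 655 mm
Check: V = 1.10 m/s, Re = 4.41×10^5, f = 0.01342, h_f = 3.11 m ≈ 3.34 m ✓

D ≈ 655 mm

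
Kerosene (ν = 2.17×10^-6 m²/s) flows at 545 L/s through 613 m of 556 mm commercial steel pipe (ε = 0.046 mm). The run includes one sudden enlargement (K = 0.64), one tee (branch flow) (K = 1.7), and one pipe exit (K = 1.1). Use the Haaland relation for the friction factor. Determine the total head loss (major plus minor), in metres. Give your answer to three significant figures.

H_L ≈ 4.80 m

V = 4Q/(πD²) = 2.245 m/s; V²/2g = 0.2568 m
Re = 5.75×10^5, ε/D = 8.27×10^-5 → f = 0.01383 (Haaland)
Major: h_f = f(L/D)·V²/2g = 0.01383·1103·0.2568 = 3.916 m
Minor: ΣK = 3.44; h_m = ΣK·V²/2g = 0.8834 m
Total H_L = 3.916 + 0.8834 = 4.799 m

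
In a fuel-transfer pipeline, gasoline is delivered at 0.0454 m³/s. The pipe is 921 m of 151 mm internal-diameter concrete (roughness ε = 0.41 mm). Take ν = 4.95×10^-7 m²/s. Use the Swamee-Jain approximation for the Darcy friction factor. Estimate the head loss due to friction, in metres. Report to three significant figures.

h_f ≈ 51.4 m

V = 4Q/(πD²) = 4·0.0454/(π·0.151²) = 2.535 m/s
Re = VD/ν = 2.535·0.151/4.95×10^-7 = 7.73×10^5 → turbulent
ε/D = 0.41/151 = 0.00272
Swamee-Jain: f = 0.02572
h_f = f(L/D)V²/(2g) = 0.02572·(921/0.151)·2.535²/(2·9.81) = 51.39 m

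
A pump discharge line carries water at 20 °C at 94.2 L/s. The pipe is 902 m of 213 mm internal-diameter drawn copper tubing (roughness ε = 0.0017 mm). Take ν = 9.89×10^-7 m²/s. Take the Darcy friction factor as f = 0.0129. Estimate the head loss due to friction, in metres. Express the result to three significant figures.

h_f ≈ 19.5 m

V = 4Q/(πD²) = 4·0.0942/(π·0.213²) = 2.644 m/s
h_f = f(L/D)V²/(2g) = 0.01290·(902/0.213)·2.644²/(2·9.81) = 19.46 m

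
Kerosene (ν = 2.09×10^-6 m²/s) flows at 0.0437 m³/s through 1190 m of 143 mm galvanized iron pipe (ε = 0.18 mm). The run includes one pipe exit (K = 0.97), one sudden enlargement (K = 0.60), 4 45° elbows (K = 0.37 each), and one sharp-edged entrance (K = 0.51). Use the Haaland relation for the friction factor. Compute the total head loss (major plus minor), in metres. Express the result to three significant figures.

V = 4Q/(πD²) = 2.721 m/s; V²/2g = 0.3773 m
Re = 1.86×10^5, ε/D = 0.00126 → f = 0.02196 (Haaland)
Major: h_f = f(L/D)·V²/2g = 0.02196·8322·0.3773 = 68.97 m
Minor: ΣK = 3.56; h_m = ΣK·V²/2g = 1.343 m
Total H_L = 68.97 + 1.343 = 70.31 m

H_L ≈ 70.3 m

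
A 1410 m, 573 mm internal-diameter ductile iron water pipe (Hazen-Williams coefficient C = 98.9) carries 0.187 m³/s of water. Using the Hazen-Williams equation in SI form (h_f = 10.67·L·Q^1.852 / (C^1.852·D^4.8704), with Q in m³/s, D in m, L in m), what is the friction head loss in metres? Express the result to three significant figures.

h_f = 10.67·1410·0.187^1.852 / (98.9^1.852·0.573^4.8704) = 2.049 m

h_f ≈ 2.05 m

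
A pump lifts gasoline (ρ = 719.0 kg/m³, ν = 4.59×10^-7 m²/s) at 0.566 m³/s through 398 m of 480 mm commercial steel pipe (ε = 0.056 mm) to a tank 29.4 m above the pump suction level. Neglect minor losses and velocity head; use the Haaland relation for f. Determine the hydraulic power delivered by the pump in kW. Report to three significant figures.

V = 4Q/(πD²) = 3.128 m/s; Re = 3.27×10^6; ε/D = 1.17×10^-4; f = 0.01278
h_f = f(L/D)V²/2g = 5.285 m
Total head H = z + h_f = 29.4 + 5.285 = 34.68 m
P_hyd = ρgQH = 719.0·9.81·0.566·34.68 = 138.5 kW

P_hyd ≈ 138 kW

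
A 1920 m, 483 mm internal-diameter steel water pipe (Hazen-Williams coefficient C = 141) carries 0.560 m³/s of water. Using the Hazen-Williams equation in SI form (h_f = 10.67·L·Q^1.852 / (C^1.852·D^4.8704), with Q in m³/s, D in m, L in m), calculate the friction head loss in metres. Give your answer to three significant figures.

h_f ≈ 25.4 m

h_f = 10.67·1920·0.560^1.852 / (141^1.852·0.483^4.8704) = 25.35 m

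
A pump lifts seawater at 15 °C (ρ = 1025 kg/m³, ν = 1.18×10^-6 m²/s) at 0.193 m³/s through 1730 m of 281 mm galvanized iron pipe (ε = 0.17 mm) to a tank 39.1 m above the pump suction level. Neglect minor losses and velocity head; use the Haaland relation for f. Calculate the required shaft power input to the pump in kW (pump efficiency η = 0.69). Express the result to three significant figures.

P_shaft ≈ 264 kW

V = 4Q/(πD²) = 3.112 m/s; Re = 7.41×10^5; ε/D = 6.05×10^-4; f = 0.01798
h_f = f(L/D)V²/2g = 54.65 m
Total head H = z + h_f = 39.1 + 54.65 = 93.75 m
P_hyd = ρgQH = 1025·9.81·0.193·93.75 = 181.9 kW
P_shaft = P_hyd/η = 181.9/0.69 = 263.7 kW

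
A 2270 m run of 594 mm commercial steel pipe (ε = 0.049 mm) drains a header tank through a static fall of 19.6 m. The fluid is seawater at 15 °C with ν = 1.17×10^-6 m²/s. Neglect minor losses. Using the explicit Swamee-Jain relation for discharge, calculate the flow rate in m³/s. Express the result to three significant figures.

Q ≈ 0.777 m³/s

Swamee-Jain (Type II): Q = -0.965·√(gD⁵h_f/L)·ln[ε/(3.7D) + √(3.17ν²L/(gD³h_f))]
√(gD⁵h_f/L) = √(9.81·0.594⁵·19.6/2270) = 0.07914
ε/(3.7D) = 2.23×10^-5; √(3.17ν²L/(gD³h_f)) = 1.56×10^-5
Q = -0.965·0.07914·ln(3.793×10^-5) = 0.7775 m³/s
Check: V = 2.81 m/s, Re = 1.42×10^6, f = 0.01286, h_f = 19.7 m ≈ 19.6 m ✓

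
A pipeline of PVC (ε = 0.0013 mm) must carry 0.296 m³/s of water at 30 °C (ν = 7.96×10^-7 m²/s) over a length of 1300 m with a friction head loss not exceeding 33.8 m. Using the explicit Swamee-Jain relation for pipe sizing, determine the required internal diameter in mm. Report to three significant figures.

D ≈ 317 mm

Swamee-Jain (Type III): D = 0.66·[ε^1.25·(LQ²/(gh_f))^4.75 + ν·Q^9.4·(L/(gh_f))^5.2]^0.04
LQ²/(gh_f) = 0.3435; L/(gh_f) = 3.921
Term 1 = ε^1.25·(…)^4.75 = 2.74×10^-10; Term 2 = ν·Q^9.4·(…)^5.2 = 1.04×10^-8
D = 0.66·(2.74×10^-10 + 1.04×10^-8)^0.04 = 0.3167 m = 317 mm
Check: V = 3.76 m/s, Re = 1.49×10^6, f = 0.01099, h_f = 32.5 m ≈ 33.8 m ✓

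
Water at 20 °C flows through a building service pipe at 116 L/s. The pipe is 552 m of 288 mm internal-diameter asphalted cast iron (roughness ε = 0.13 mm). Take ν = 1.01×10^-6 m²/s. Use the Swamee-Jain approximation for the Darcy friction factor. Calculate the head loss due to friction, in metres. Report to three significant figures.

V = 4Q/(πD²) = 4·0.116/(π·0.288²) = 1.781 m/s
Re = VD/ν = 1.781·0.288/1.01×10^-6 = 5.08×10^5 → turbulent
ε/D = 0.13/288 = 4.51×10^-4
Swamee-Jain: f = 0.01745
h_f = f(L/D)V²/(2g) = 0.01745·(552/0.288)·1.781²/(2·9.81) = 5.405 m

h_f ≈ 5.41 m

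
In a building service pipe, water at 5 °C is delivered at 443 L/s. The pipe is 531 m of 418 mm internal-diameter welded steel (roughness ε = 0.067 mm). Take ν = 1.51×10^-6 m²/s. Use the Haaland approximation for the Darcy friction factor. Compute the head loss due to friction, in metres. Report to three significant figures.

h_f ≈ 9.61 m

V = 4Q/(πD²) = 4·0.443/(π·0.418²) = 3.228 m/s
Re = VD/ν = 3.228·0.418/1.51×10^-6 = 8.94×10^5 → turbulent
ε/D = 0.067/418 = 1.60×10^-4
Haaland: f = 0.01424
h_f = f(L/D)V²/(2g) = 0.01424·(531/0.418)·3.228²/(2·9.81) = 9.606 m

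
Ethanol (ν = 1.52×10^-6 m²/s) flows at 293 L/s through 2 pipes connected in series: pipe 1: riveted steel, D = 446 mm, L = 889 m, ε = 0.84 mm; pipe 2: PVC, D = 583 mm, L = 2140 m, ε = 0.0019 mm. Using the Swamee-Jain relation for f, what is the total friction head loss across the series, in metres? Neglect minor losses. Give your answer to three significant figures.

Pipe 1: V = 1.875 m/s, Re = 5.50×10^5, ε/D = 0.00188, f = 0.02351, h_1 = f(L/D)V²/2g = 8.400 m
Pipe 2: V = 1.098 m/s, Re = 4.21×10^5, ε/D = 3.26×10^-6, f = 0.01355, h_2 = f(L/D)V²/2g = 3.054 m
Series → Q common, losses add: H = Σh = 11.45 m

H ≈ 11.5 m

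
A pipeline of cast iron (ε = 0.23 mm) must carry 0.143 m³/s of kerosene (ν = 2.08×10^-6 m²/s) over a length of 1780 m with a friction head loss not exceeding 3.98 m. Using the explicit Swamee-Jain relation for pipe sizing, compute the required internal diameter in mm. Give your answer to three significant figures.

Swamee-Jain (Type III): D = 0.66·[ε^1.25·(LQ²/(gh_f))^4.75 + ν·Q^9.4·(L/(gh_f))^5.2]^0.04
LQ²/(gh_f) = 0.9323; L/(gh_f) = 45.59
Term 1 = ε^1.25·(…)^4.75 = 2.03×10^-5; Term 2 = ν·Q^9.4·(…)^5.2 = 1.01×10^-5
D = 0.66·(2.03×10^-5 + 1.01×10^-5)^0.04 = 0.4354 m = 435 mm
Check: V = 0.961 m/s, Re = 2.01×10^5, f = 0.01907, h_f = 3.67 m ≈ 3.98 m ✓

D ≈ 435 mm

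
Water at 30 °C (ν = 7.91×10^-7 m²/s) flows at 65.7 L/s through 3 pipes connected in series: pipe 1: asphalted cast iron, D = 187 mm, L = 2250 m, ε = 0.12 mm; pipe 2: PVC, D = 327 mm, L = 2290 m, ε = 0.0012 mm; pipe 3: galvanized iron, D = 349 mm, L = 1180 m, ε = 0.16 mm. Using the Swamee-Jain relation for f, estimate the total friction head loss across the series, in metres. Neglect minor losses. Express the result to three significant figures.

Pipe 1: V = 2.392 m/s, Re = 5.66×10^5, ε/D = 6.42×10^-4, f = 0.01852, h_1 = f(L/D)V²/2g = 64.98 m
Pipe 2: V = 0.7823 m/s, Re = 3.23×10^5, ε/D = 3.67×10^-6, f = 0.01422, h_2 = f(L/D)V²/2g = 3.106 m
Pipe 3: V = 0.6868 m/s, Re = 3.03×10^5, ε/D = 4.58×10^-4, f = 0.01807, h_3 = f(L/D)V²/2g = 1.469 m
Series → Q common, losses add: H = Σh = 69.55 m

H ≈ 69.6 m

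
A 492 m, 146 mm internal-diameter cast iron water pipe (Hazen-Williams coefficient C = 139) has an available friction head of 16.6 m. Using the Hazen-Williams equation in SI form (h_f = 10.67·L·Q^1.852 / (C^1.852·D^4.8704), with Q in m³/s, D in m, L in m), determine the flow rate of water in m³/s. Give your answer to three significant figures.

Q ≈ 0.0394 m³/s

Rearranging: Q = [h_f·C^1.852·D^4.8704 / (10.67·L)]^(1/1.852)
Q = [16.6·139^1.852·0.146^4.8704 / (10.67·492)]^0.540 = 0.03940 m³/s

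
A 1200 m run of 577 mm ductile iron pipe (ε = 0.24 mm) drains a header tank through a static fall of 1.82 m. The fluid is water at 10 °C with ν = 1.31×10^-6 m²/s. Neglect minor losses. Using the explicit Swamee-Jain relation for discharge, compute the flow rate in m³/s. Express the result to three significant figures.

Q ≈ 0.261 m³/s

Swamee-Jain (Type II): Q = -0.965·√(gD⁵h_f/L)·ln[ε/(3.7D) + √(3.17ν²L/(gD³h_f))]
√(gD⁵h_f/L) = √(9.81·0.577⁵·1.82/1200) = 0.03085
ε/(3.7D) = 1.12×10^-4; √(3.17ν²L/(gD³h_f)) = 4.36×10^-5
Q = -0.965·0.03085·ln(1.560×10^-4) = 0.2609 m³/s
Check: V = 0.998 m/s, Re = 4.40×10^5, f = 0.01736, h_f = 1.83 m ≈ 1.82 m ✓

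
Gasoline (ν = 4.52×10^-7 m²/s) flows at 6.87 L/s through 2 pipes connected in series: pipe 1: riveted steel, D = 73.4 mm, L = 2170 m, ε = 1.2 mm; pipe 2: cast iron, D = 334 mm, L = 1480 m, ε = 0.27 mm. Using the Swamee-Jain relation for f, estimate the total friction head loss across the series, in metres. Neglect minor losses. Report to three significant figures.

Pipe 1: V = 1.624 m/s, Re = 2.64×10^5, ε/D = 0.0163, f = 0.04537, h_1 = f(L/D)V²/2g = 180.2 m
Pipe 2: V = 0.07841 m/s, Re = 5.79×10^4, ε/D = 8.08×10^-4, f = 0.02312, h_2 = f(L/D)V²/2g = 0.03211 m
Series → Q common, losses add: H = Σh = 180.3 m

H ≈ 180 m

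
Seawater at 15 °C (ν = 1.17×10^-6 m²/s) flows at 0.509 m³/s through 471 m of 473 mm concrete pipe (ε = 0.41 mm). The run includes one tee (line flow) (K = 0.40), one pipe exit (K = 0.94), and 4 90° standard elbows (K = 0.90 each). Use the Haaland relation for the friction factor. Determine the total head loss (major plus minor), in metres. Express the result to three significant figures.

V = 4Q/(πD²) = 2.897 m/s; V²/2g = 0.4277 m
Re = 1.17×10^6, ε/D = 8.67×10^-4 → f = 0.01926 (Haaland)
Major: h_f = f(L/D)·V²/2g = 0.01926·995.8·0.4277 = 8.202 m
Minor: ΣK = 4.94; h_m = ΣK·V²/2g = 2.113 m
Total H_L = 8.202 + 2.113 = 10.32 m

H_L ≈ 10.3 m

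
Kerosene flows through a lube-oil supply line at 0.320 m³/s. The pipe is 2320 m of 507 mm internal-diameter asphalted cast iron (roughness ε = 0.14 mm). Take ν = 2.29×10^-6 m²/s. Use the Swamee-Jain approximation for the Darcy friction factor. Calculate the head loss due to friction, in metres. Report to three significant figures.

h_f ≈ 9.75 m

V = 4Q/(πD²) = 4·0.320/(π·0.507²) = 1.585 m/s
Re = VD/ν = 1.585·0.507/2.29×10^-6 = 3.51×10^5 → turbulent
ε/D = 0.14/507 = 2.76×10^-4
Swamee-Jain: f = 0.01665
h_f = f(L/D)V²/(2g) = 0.01665·(2320/0.507)·1.585²/(2·9.81) = 9.755 m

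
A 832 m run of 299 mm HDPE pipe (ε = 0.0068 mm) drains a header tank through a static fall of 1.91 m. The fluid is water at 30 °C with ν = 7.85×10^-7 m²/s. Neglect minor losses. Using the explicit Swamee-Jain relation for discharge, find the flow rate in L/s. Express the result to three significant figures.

Q ≈ 68.5 L/s

Swamee-Jain (Type II): Q = -0.965·√(gD⁵h_f/L)·ln[ε/(3.7D) + √(3.17ν²L/(gD³h_f))]
√(gD⁵h_f/L) = √(9.81·0.299⁵·1.91/832) = 0.007336
ε/(3.7D) = 6.15×10^-6; √(3.17ν²L/(gD³h_f)) = 5.70×10^-5
Q = -0.965·0.007336·ln(6.311×10^-5) = 0.06846 m³/s
Check: V = 0.975 m/s, Re = 3.71×10^5, f = 0.01412, h_f = 1.90 m ≈ 1.91 m ✓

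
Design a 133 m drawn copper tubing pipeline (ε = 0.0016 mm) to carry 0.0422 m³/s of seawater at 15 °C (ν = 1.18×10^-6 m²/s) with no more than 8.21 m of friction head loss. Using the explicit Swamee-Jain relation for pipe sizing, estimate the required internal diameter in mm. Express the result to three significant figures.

Swamee-Jain (Type III): D = 0.66·[ε^1.25·(LQ²/(gh_f))^4.75 + ν·Q^9.4·(L/(gh_f))^5.2]^0.04
LQ²/(gh_f) = 0.002941; L/(gh_f) = 1.651
Term 1 = ε^1.25·(…)^4.75 = 5.37×10^-20; Term 2 = ν·Q^9.4·(…)^5.2 = 1.92×10^-18
D = 0.66·(5.37×10^-20 + 1.92×10^-18)^0.04 = 0.1292 m = 129 mm
Check: V = 3.22 m/s, Re = 3.52×10^5, f = 0.01411, h_f = 7.66 m ≈ 8.21 m ✓

D ≈ 129 mm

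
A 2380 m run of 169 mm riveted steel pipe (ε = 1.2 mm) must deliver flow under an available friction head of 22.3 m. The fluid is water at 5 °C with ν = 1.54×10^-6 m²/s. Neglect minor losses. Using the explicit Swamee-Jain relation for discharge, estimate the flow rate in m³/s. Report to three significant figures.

Swamee-Jain (Type II): Q = -0.965·√(gD⁵h_f/L)·ln[ε/(3.7D) + √(3.17ν²L/(gD³h_f))]
√(gD⁵h_f/L) = √(9.81·0.169⁵·22.3/2380) = 0.003560
ε/(3.7D) = 0.00192; √(3.17ν²L/(gD³h_f)) = 1.30×10^-4
Q = -0.965·0.003560·ln(0.002049) = 0.02126 m³/s
Check: V = 0.948 m/s, Re = 1.04×10^5, f = 0.03483, h_f = 22.5 m ≈ 22.3 m ✓

Q ≈ 0.0213 m³/s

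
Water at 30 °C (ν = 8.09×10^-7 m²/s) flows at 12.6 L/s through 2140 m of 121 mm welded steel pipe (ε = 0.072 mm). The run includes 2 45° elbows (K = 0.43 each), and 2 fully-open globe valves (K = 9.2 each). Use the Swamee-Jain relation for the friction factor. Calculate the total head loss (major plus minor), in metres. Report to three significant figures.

V = 4Q/(πD²) = 1.096 m/s; V²/2g = 0.06120 m
Re = 1.64×10^5, ε/D = 5.95×10^-4 → f = 0.01976 (Swamee-Jain)
Major: h_f = f(L/D)·V²/2g = 0.01976·17686·0.06120 = 21.38 m
Minor: ΣK = 19.3; h_m = ΣK·V²/2g = 1.179 m
Total H_L = 21.38 + 1.179 = 22.56 m

H_L ≈ 22.6 m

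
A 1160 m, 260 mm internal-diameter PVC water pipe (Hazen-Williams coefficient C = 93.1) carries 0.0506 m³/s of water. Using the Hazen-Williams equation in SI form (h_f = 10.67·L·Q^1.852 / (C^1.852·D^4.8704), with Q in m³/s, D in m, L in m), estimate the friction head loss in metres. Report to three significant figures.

h_f ≈ 7.86 m

h_f = 10.67·1160·0.0506^1.852 / (93.1^1.852·0.260^4.8704) = 7.862 m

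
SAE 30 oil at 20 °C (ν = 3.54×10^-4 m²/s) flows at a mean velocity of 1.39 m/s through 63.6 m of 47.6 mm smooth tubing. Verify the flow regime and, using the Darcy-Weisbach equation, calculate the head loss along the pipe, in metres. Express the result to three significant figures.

Re = VD/ν = 1.39·0.04760/3.54×10^-4 = 187 → laminar (Re < 2300)
f = 64/Re = 0.3424
h_f = f(L/D)V²/(2g) = 0.3424·(63.6/0.04760)·1.39²/(2·9.81) = 45.05 m

h_f ≈ 45.1 m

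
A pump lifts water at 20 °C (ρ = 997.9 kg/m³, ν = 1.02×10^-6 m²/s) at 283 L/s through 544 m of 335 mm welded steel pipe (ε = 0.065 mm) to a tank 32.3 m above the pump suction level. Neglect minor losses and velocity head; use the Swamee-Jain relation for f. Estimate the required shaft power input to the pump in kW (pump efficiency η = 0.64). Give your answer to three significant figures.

P_shaft ≈ 194 kW

V = 4Q/(πD²) = 3.211 m/s; Re = 1.05×10^6; ε/D = 1.94×10^-4; f = 0.01466
h_f = f(L/D)V²/2g = 12.51 m
Total head H = z + h_f = 32.3 + 12.51 = 44.81 m
P_hyd = ρgQH = 997.9·9.81·0.283·44.81 = 124.1 kW
P_shaft = P_hyd/η = 124.1/0.64 = 194.0 kW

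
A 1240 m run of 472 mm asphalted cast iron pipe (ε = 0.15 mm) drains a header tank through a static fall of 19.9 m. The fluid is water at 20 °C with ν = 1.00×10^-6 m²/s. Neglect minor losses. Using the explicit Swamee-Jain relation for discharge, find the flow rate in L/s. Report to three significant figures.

Swamee-Jain (Type II): Q = -0.965·√(gD⁵h_f/L)·ln[ε/(3.7D) + √(3.17ν²L/(gD³h_f))]
√(gD⁵h_f/L) = √(9.81·0.472⁵·19.9/1240) = 0.06073
ε/(3.7D) = 8.59×10^-5; √(3.17ν²L/(gD³h_f)) = 1.38×10^-5
Q = -0.965·0.06073·ln(9.973×10^-5) = 0.5399 m³/s
Check: V = 3.09 m/s, Re = 1.46×10^6, f = 0.01570, h_f = 20.0 m ≈ 19.9 m ✓

Q ≈ 540 L/s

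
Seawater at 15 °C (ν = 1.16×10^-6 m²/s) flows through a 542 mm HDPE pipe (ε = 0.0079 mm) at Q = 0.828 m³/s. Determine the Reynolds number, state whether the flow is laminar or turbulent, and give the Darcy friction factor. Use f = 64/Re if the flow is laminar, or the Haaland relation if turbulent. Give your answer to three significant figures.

V = 4Q/(πD²) = 3.589 m/s
Re = VD/ν = 3.589·0.542/1.16×10^-6 = 1.68×10^6
Re > 4000 → turbulent; ε/D = 1.46×10^-5
Haaland: f = 0.01103

Re ≈ 1.68×10^6; turbulent; f ≈ 0.0110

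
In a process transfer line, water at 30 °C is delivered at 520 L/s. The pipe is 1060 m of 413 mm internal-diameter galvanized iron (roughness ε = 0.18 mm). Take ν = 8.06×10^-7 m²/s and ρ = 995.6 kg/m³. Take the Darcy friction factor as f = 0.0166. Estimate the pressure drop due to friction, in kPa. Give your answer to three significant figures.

V = 4Q/(πD²) = 4·0.520/(π·0.413²) = 3.882 m/s
h_f = f(L/D)V²/(2g) = 0.01660·(1060/0.413)·3.882²/(2·9.81) = 32.72 m
Δp = ρg·h_f = 995.6·9.81·32.72 = 319.6 kPa

Δp ≈ 320 kPa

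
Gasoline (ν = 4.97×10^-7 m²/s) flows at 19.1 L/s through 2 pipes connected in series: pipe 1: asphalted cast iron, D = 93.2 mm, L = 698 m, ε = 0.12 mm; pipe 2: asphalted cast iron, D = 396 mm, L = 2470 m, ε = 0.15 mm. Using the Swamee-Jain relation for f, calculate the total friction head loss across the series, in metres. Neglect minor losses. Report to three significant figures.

Pipe 1: V = 2.800 m/s, Re = 5.25×10^5, ε/D = 0.00129, f = 0.02150, h_1 = f(L/D)V²/2g = 64.32 m
Pipe 2: V = 0.1551 m/s, Re = 1.24×10^5, ε/D = 3.79×10^-4, f = 0.01931, h_2 = f(L/D)V²/2g = 0.1477 m
Series → Q common, losses add: H = Σh = 64.46 m

H ≈ 64.5 m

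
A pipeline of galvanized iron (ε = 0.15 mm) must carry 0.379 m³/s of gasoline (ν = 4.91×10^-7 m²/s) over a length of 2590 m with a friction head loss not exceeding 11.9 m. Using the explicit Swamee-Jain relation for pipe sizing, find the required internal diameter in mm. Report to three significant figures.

Swamee-Jain (Type III): D = 0.66·[ε^1.25·(LQ²/(gh_f))^4.75 + ν·Q^9.4·(L/(gh_f))^5.2]^0.04
LQ²/(gh_f) = 3.187; L/(gh_f) = 22.19
Term 1 = ε^1.25·(…)^4.75 = 0.00408; Term 2 = ν·Q^9.4·(…)^5.2 = 5.37×10^-4
D = 0.66·(0.00408 + 5.37×10^-4)^0.04 = 0.5323 m = 532 mm
Check: V = 1.70 m/s, Re = 1.85×10^6, f = 0.01525, h_f = 11.0 m ≈ 11.9 m ✓

D ≈ 532 mm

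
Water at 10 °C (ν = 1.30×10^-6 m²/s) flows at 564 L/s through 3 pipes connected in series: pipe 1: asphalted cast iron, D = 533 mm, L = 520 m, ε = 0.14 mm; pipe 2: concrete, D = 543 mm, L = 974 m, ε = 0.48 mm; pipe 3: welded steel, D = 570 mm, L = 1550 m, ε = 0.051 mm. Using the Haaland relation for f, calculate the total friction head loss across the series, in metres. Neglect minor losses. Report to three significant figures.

Pipe 1: V = 2.528 m/s, Re = 1.04×10^6, ε/D = 2.63×10^-4, f = 0.01523, h_1 = f(L/D)V²/2g = 4.838 m
Pipe 2: V = 2.436 m/s, Re = 1.02×10^6, ε/D = 8.84×10^-4, f = 0.01938, h_2 = f(L/D)V²/2g = 10.51 m
Pipe 3: V = 2.210 m/s, Re = 9.69×10^5, ε/D = 8.95×10^-5, f = 0.01320, h_3 = f(L/D)V²/2g = 8.940 m
Series → Q common, losses add: H = Σh = 24.29 m

H ≈ 24.3 m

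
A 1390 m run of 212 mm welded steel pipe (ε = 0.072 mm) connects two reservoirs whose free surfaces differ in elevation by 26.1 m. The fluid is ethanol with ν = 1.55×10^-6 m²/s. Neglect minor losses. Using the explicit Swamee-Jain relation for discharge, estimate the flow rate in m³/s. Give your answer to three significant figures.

Swamee-Jain (Type II): Q = -0.965·√(gD⁵h_f/L)·ln[ε/(3.7D) + √(3.17ν²L/(gD³h_f))]
√(gD⁵h_f/L) = √(9.81·0.212⁵·26.1/1390) = 0.008882
ε/(3.7D) = 9.18×10^-5; √(3.17ν²L/(gD³h_f)) = 6.59×10^-5
Q = -0.965·0.008882·ln(1.577×10^-4) = 0.07504 m³/s
Check: V = 2.13 m/s, Re = 2.91×10^5, f = 0.01738, h_f = 26.2 m ≈ 26.1 m ✓

Q ≈ 0.0750 m³/s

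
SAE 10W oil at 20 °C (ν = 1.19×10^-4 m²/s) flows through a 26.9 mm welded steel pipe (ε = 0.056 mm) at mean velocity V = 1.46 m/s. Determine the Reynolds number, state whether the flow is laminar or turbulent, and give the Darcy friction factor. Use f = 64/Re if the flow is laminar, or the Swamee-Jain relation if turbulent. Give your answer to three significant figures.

Re ≈ 330; laminar; f = 64/Re ≈ 0.194

Re = VD/ν = 1.460·0.0269/1.19×10^-4 = 330
Re < 2300 → laminar → f = 64/Re = 0.1939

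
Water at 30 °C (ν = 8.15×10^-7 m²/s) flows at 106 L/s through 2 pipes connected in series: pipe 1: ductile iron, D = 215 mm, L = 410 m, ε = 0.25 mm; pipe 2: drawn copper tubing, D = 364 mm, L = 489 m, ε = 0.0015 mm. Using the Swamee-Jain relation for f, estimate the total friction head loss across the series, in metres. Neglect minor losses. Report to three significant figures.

Pipe 1: V = 2.920 m/s, Re = 7.70×10^5, ε/D = 0.00116, f = 0.02083, h_1 = f(L/D)V²/2g = 17.26 m
Pipe 2: V = 1.019 m/s, Re = 4.55×10^5, ε/D = 4.12×10^-6, f = 0.01338, h_2 = f(L/D)V²/2g = 0.9504 m
Series → Q common, losses add: H = Σh = 18.21 m

H ≈ 18.2 m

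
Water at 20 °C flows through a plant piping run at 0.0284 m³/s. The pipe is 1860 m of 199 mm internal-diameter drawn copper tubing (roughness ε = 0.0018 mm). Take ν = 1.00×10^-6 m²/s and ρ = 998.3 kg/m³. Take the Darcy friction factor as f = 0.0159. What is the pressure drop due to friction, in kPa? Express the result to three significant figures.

Δp ≈ 61.8 kPa

V = 4Q/(πD²) = 4·0.0284/(π·0.199²) = 0.9131 m/s
h_f = f(L/D)V²/(2g) = 0.01590·(1860/0.199)·0.9131²/(2·9.81) = 6.315 m
Δp = ρg·h_f = 998.3·9.81·6.315 = 61.85 kPa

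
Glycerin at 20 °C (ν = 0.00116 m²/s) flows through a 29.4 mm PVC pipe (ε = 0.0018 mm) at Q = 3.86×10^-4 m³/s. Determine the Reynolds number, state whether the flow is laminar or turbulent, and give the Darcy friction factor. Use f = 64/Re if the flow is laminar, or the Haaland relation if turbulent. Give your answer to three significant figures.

Re ≈ 14.4; laminar; f = 64/Re ≈ 4.44

V = 4Q/(πD²) = 0.5686 m/s
Re = VD/ν = 0.5686·0.0294/0.00116 = 14.4
Re < 2300 → laminar → f = 64/Re = 4.441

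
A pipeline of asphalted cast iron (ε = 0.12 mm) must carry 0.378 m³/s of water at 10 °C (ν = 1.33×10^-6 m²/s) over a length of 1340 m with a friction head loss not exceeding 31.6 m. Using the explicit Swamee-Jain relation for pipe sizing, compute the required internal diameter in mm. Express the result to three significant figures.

D ≈ 387 mm

Swamee-Jain (Type III): D = 0.66·[ε^1.25·(LQ²/(gh_f))^4.75 + ν·Q^9.4·(L/(gh_f))^5.2]^0.04
LQ²/(gh_f) = 0.6176; L/(gh_f) = 4.323
Term 1 = ε^1.25·(…)^4.75 = 1.27×10^-6; Term 2 = ν·Q^9.4·(…)^5.2 = 2.87×10^-7
D = 0.66·(1.27×10^-6 + 2.87×10^-7)^0.04 = 0.3866 m = 387 mm
Check: V = 3.22 m/s, Re = 9.36×10^5, f = 0.01589, h_f = 29.1 m ≈ 31.6 m ✓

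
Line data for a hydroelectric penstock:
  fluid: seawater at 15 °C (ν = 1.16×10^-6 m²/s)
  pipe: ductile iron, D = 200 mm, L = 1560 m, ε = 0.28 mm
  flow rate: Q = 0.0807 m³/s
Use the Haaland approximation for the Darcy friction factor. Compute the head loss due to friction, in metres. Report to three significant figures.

V = 4Q/(πD²) = 4·0.0807/(π·0.200²) = 2.569 m/s
Re = VD/ν = 2.569·0.200/1.16×10^-6 = 4.43×10^5 → turbulent
ε/D = 0.28/200 = 0.00140
Haaland: f = 0.02186
h_f = f(L/D)V²/(2g) = 0.02186·(1560/0.200)·2.569²/(2·9.81) = 57.33 m

h_f ≈ 57.3 m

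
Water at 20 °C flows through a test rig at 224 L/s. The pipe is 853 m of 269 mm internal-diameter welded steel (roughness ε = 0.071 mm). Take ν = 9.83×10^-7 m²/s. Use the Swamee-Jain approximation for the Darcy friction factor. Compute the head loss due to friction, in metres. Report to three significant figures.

h_f ≈ 38.6 m

V = 4Q/(πD²) = 4·0.224/(π·0.269²) = 3.941 m/s
Re = VD/ν = 3.941·0.269/9.83×10^-7 = 1.08×10^6 → turbulent
ε/D = 0.071/269 = 2.64×10^-4
Swamee-Jain: f = 0.01537
h_f = f(L/D)V²/(2g) = 0.01537·(853/0.269)·3.941²/(2·9.81) = 38.59 m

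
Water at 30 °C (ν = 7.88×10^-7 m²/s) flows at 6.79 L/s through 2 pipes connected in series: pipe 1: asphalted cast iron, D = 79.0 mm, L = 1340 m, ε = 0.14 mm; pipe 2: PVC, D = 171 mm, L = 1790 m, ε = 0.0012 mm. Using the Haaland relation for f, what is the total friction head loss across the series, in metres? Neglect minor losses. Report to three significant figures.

H ≈ 40.6 m

Pipe 1: V = 1.385 m/s, Re = 1.39×10^5, ε/D = 0.00177, f = 0.02393, h_1 = f(L/D)V²/2g = 39.70 m
Pipe 2: V = 0.2957 m/s, Re = 6.42×10^4, ε/D = 7.02×10^-6, f = 0.01962, h_2 = f(L/D)V²/2g = 0.9148 m
Series → Q common, losses add: H = Σh = 40.61 m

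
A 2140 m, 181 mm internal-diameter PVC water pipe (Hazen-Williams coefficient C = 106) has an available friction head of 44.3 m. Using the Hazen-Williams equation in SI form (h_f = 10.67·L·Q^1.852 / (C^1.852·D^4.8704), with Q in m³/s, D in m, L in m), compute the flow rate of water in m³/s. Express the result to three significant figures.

Q ≈ 0.0406 m³/s

Rearranging: Q = [h_f·C^1.852·D^4.8704 / (10.67·L)]^(1/1.852)
Q = [44.3·106^1.852·0.181^4.8704 / (10.67·2140)]^0.540 = 0.04062 m³/s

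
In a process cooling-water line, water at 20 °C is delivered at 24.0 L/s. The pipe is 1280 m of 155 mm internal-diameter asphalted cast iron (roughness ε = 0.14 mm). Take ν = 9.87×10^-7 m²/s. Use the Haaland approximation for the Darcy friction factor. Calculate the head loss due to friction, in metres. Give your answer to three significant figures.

V = 4Q/(πD²) = 4·0.0240/(π·0.155²) = 1.272 m/s
Re = VD/ν = 1.272·0.155/9.87×10^-7 = 2.00×10^5 → turbulent
ε/D = 0.14/155 = 9.03×10^-4
Haaland: f = 0.02052
h_f = f(L/D)V²/(2g) = 0.02052·(1280/0.155)·1.272²/(2·9.81) = 13.97 m

h_f ≈ 14.0 m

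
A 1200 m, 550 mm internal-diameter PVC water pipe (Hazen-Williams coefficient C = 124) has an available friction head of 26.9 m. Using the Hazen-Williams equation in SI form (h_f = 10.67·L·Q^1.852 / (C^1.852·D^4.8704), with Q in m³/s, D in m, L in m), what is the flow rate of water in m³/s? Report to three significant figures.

Q ≈ 0.922 m³/s

Rearranging: Q = [h_f·C^1.852·D^4.8704 / (10.67·L)]^(1/1.852)
Q = [26.9·124^1.852·0.550^4.8704 / (10.67·1200)]^0.540 = 0.9222 m³/s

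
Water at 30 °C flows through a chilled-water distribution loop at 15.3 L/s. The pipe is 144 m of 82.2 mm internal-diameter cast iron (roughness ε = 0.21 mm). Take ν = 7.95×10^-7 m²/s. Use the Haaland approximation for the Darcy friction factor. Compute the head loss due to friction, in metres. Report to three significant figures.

h_f ≈ 18.9 m

V = 4Q/(πD²) = 4·0.0153/(π·0.0822²) = 2.883 m/s
Re = VD/ν = 2.883·0.0822/7.95×10^-7 = 2.98×10^5 → turbulent
ε/D = 0.21/82.2 = 0.00255
Haaland: f = 0.02553
h_f = f(L/D)V²/(2g) = 0.02553·(144/0.0822)·2.883²/(2·9.81) = 18.94 m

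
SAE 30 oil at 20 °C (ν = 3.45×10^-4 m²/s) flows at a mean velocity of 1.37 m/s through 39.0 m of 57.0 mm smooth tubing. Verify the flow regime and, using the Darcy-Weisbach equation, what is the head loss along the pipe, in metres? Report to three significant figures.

h_f ≈ 18.5 m

Re = VD/ν = 1.37·0.05700/3.45×10^-4 = 226 → laminar (Re < 2300)
f = 64/Re = 0.2828
h_f = f(L/D)V²/(2g) = 0.2828·(39.0/0.05700)·1.37²/(2·9.81) = 18.51 m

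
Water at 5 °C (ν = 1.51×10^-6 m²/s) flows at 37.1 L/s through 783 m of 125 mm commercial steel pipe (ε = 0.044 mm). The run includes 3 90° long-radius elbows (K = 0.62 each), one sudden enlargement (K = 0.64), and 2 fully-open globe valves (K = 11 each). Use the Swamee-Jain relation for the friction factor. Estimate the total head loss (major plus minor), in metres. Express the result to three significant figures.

H_L ≈ 63.1 m

V = 4Q/(πD²) = 3.023 m/s; V²/2g = 0.4658 m
Re = 2.50×10^5, ε/D = 3.52×10^-4 → f = 0.01770 (Swamee-Jain)
Major: h_f = f(L/D)·V²/2g = 0.01770·6264·0.4658 = 51.66 m
Minor: ΣK = 24.5; h_m = ΣK·V²/2g = 11.41 m
Total H_L = 51.66 + 11.41 = 63.07 m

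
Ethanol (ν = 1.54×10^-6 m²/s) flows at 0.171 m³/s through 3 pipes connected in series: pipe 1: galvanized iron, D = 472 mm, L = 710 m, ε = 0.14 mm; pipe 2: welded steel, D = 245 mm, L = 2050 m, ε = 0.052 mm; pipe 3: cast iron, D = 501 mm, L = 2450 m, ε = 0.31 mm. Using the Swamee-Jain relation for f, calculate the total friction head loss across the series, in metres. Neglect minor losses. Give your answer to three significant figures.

Pipe 1: V = 0.9773 m/s, Re = 3.00×10^5, ε/D = 2.97×10^-4, f = 0.01704, h_1 = f(L/D)V²/2g = 1.248 m
Pipe 2: V = 3.627 m/s, Re = 5.77×10^5, ε/D = 2.12×10^-4, f = 0.01545, h_2 = f(L/D)V²/2g = 86.67 m
Pipe 3: V = 0.8674 m/s, Re = 2.82×10^5, ε/D = 6.19×10^-4, f = 0.01905, h_3 = f(L/D)V²/2g = 3.573 m
Series → Q common, losses add: H = Σh = 91.49 m

H ≈ 91.5 m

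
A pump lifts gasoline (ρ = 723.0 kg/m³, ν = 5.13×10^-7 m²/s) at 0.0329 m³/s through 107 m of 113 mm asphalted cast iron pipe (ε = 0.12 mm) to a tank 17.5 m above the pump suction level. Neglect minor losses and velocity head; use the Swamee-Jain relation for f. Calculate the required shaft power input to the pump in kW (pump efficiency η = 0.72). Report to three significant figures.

V = 4Q/(πD²) = 3.281 m/s; Re = 7.23×10^5; ε/D = 0.00106; f = 0.02043
h_f = f(L/D)V²/2g = 10.61 m
Total head H = z + h_f = 17.5 + 10.61 = 28.11 m
P_hyd = ρgQH = 723.0·9.81·0.0329·28.11 = 6.560 kW
P_shaft = P_hyd/η = 6.560/0.72 = 9.111 kW

P_shaft ≈ 9.11 kW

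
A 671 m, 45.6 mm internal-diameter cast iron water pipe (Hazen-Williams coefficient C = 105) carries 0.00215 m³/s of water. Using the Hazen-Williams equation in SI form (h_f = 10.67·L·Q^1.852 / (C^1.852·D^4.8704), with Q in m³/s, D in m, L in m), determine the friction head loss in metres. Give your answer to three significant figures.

h_f ≈ 50.4 m

h_f = 10.67·671·0.00215^1.852 / (105^1.852·0.0456^4.8704) = 50.43 m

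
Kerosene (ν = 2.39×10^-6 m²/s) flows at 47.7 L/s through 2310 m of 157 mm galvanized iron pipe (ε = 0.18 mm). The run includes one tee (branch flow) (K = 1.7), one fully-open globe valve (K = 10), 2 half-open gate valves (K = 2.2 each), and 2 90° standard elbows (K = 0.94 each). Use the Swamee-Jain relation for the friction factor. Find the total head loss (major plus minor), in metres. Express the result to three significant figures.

V = 4Q/(πD²) = 2.464 m/s; V²/2g = 0.3094 m
Re = 1.62×10^5, ε/D = 0.00115 → f = 0.02203 (Swamee-Jain)
Major: h_f = f(L/D)·V²/2g = 0.02203·14713·0.3094 = 100.3 m
Minor: ΣK = 18.0; h_m = ΣK·V²/2g = 5.564 m
Total H_L = 100.3 + 5.564 = 105.8 m

H_L ≈ 106 m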